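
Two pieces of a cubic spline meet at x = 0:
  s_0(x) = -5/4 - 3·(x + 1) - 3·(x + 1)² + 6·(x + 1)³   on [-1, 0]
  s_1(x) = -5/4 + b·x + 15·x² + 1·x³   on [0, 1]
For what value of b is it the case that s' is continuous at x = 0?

9

s_0'(x) = -3 - 6·(x + 1) + 18·(x + 1)², so s_0'(0) = 9. On the right, s_1'(0) = b, so b = 9.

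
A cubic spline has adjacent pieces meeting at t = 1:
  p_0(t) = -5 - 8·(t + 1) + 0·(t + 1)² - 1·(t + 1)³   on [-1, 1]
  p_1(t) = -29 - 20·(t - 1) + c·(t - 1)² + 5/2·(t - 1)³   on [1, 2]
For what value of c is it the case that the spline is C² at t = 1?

-6

p_0''(t) = 0 - 6·(t + 1), so p_0''(1) = -12. On the right, p_1''(1) = 2c, so c = -6.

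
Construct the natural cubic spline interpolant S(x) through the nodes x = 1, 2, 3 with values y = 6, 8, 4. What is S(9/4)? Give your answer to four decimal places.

7.4922

Write M_i for S''(x_i). With h_i = 1, 1 and divided differences Δ_i = 2, -4, the continuity of S' gives the tridiagonal system
  1·M_0 + 4·M_1 + 1·M_2 = 6(Δ_1 - Δ_0) = -36
Natural end conditions: M_0 = M_2 = 0.
Hence M_0 = 0, M_1 = -9, M_2 = 0.
On [2, 3], S(x) = 8 - 1·(x - 2) - 9/2·(x - 2)² + 3/2·(x - 2)³.
With (x - 2) = 1/4: S(9/4) = 959/128.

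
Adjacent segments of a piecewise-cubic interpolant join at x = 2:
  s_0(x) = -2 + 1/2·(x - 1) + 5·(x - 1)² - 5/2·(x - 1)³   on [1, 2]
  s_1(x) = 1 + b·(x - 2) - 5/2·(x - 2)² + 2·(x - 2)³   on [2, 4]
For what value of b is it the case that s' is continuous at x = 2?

s_0'(x) = 1/2 + 10·(x - 1) - 15/2·(x - 1)², so s_0'(2) = 3. On the right, s_1'(2) = b, so b = 3.

3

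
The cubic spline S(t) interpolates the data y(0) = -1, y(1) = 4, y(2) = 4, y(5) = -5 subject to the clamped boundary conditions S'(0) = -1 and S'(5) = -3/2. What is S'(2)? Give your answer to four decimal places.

With M_i denoting the second derivative at x_i, h_i = 1, 1, 3, and Δ_i = (y_(i+1) − y_i)/h_i = 5, 0, -3:
  1·M_0 + 4·M_1 + 1·M_2 = 6(Δ_1 - Δ_0) = -30
  1·M_1 + 8·M_2 + 3·M_3 = 6(Δ_2 - Δ_1) = -18
Clamped end conditions give two more equations: 2h_0·M_0 + h_0·M_1 = 6(Δ_0 - S'(0)) = 36 and h_2·M_2 + 2h_2·M_3 = 6(S'(5) - Δ_2) = 9.
Solving the tridiagonal system: M_0 = 715/29, M_1 = -386/29, M_2 = -41/29, M_3 = 64/29.
On [2, 5], S'(t) = b_2 + 2c_2·(t - 2) + 3d_2·(t - 2)² with b_2 = Δ_2 - h_2(2M_2 + M_3)/6 = -78/29, c_2 = M_2/2 = -41/58, d_2 = (M_3 - M_2)/(6h_2) = 35/174. So S'(2) = -78/29.

-2.6897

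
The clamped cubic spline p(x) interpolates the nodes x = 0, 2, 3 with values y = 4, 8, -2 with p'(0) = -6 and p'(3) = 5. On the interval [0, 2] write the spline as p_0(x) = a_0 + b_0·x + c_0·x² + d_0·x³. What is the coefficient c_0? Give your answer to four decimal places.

13.8333

Put M_i = p'' at the i-th knot. Here h = (2, 1) and Δ = (2, -10), so the interior equations h_(i-1)·M_(i-1) + 2(h_(i-1)+h_i)·M_i + h_i·M_(i+1) = 6(Δ_i − Δ_(i-1)) read
  2·M_0 + 6·M_1 + 1·M_2 = 6(Δ_1 - Δ_0) = -72
Clamped end conditions give two more equations: 2h_0·M_0 + h_0·M_1 = 6(Δ_0 - p'(0)) = 48 and h_1·M_1 + 2h_1·M_2 = 6(p'(3) - Δ_1) = 90.
Solving the tridiagonal system: M_0 = 83/3, M_1 = -94/3, M_2 = 182/3.
On [0, 2], with p_0(x) = a_0 + b_0·x + c_0·x² + d_0·x³: c_0 = M_0/2 = 83/6, d_0 = (M_1 - M_0)/(6h_0) = -59/12, b_0 = Δ_0 - h_0(2M_0 + M_1)/6 = -6.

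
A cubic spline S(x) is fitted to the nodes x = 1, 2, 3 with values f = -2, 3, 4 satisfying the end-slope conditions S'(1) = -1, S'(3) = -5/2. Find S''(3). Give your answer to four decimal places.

-5.2500

Write M_i for S''(x_i). With h_i = 1, 1 and divided differences Δ_i = 5, 1, the continuity of S' gives the tridiagonal system
  1·M_0 + 4·M_1 + 1·M_2 = 6(Δ_1 - Δ_0) = -24
Clamped end conditions give two more equations: 2h_0·M_0 + h_0·M_1 = 6(Δ_0 - S'(1)) = 36 and h_1·M_1 + 2h_1·M_2 = 6(S'(3) - Δ_1) = -21.
Forward elimination and back-substitution give M_0 = 93/4, M_1 = -21/2, M_2 = -21/4.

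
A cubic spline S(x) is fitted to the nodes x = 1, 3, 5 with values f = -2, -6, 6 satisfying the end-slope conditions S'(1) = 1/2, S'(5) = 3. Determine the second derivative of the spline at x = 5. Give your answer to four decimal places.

-9.8750

Let M_i = S''(x_i). Step sizes h_i = 2, 2; slopes of the chords Δ_i = (y_(i+1) - y_i)/h_i = -2, 6.
  2·M_0 + 8·M_1 + 2·M_2 = 6(Δ_1 - Δ_0) = 48
Clamped end conditions give two more equations: 2h_0·M_0 + h_0·M_1 = 6(Δ_0 - S'(1)) = -15 and h_1·M_1 + 2h_1·M_2 = 6(S'(5) - Δ_1) = -18.
Solving: M_0 = -73/8, M_1 = 43/4, M_2 = -79/8.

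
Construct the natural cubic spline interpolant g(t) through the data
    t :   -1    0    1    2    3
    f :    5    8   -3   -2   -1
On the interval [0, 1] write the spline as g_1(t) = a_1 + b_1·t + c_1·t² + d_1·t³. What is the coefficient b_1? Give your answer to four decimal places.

-6.2143

Put m_i = g'' at the i-th knot. Here h = (1, 1, 1, 1) and Δ = (3, -11, 1, 1), so the interior equations h_(i-1)·m_(i-1) + 2(h_(i-1)+h_i)·m_i + h_i·m_(i+1) = 6(Δ_i − Δ_(i-1)) read
  1·m_0 + 4·m_1 + 1·m_2 = 6(Δ_1 - Δ_0) = -84
  1·m_1 + 4·m_2 + 1·m_3 = 6(Δ_2 - Δ_1) = 72
  1·m_2 + 4·m_3 + 1·m_4 = 6(Δ_3 - Δ_2) = 0
Natural end conditions: m_0 = m_4 = 0.
Forward elimination and back-substitution give m_0 = 0, m_1 = -387/14, m_2 = 186/7, m_3 = -93/14, m_4 = 0.
On [0, 1], with g_1(t) = a_1 + b_1·t + c_1·t² + d_1·t³: c_1 = m_1/2 = -387/28, d_1 = (m_2 - m_1)/(6h_1) = 253/28, b_1 = Δ_1 - h_1(2m_1 + m_2)/6 = -87/14.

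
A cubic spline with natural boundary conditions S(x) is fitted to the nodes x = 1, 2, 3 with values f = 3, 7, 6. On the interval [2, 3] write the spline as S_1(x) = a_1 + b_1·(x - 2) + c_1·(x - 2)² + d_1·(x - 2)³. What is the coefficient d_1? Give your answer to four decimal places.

1.2500

Let m_i = S''(x_i). Step sizes h_i = 1, 1; slopes of the chords Δ_i = (y_(i+1) - y_i)/h_i = 4, -1.
  1·m_0 + 4·m_1 + 1·m_2 = 6(Δ_1 - Δ_0) = -30
Natural end conditions: m_0 = m_2 = 0.
Hence m_0 = 0, m_1 = -15/2, m_2 = 0.
On [2, 3], with S_1(x) = a_1 + b_1·(x - 2) + c_1·(x - 2)² + d_1·(x - 2)³: c_1 = m_1/2 = -15/4, d_1 = (m_2 - m_1)/(6h_1) = 5/4, b_1 = Δ_1 - h_1(2m_1 + m_2)/6 = 3/2.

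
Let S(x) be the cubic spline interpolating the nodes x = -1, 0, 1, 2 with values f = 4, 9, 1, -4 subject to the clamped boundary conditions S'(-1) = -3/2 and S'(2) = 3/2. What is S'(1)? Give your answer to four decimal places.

Put σ_i = S'' at the i-th knot. Here h = (1, 1, 1) and Δ = (5, -8, -5), so the interior equations h_(i-1)·σ_(i-1) + 2(h_(i-1)+h_i)·σ_i + h_i·σ_(i+1) = 6(Δ_i − Δ_(i-1)) read
  1·σ_0 + 4·σ_1 + 1·σ_2 = 6(Δ_1 - Δ_0) = -78
  1·σ_1 + 4·σ_2 + 1·σ_3 = 6(Δ_2 - Δ_1) = 18
Clamped end conditions give two more equations: 2h_0·σ_0 + h_0·σ_1 = 6(Δ_0 - S'(-1)) = 39 and h_2·σ_2 + 2h_2·σ_3 = 6(S'(2) - Δ_2) = 39.
Hence σ_0 = 173/5, σ_1 = -151/5, σ_2 = 41/5, σ_3 = 77/5.
On [1, 2], S'(x) = b_2 + 2c_2·(x - 1) + 3d_2·(x - 1)² with b_2 = Δ_2 - h_2(2σ_2 + σ_3)/6 = -103/10, c_2 = σ_2/2 = 41/10, d_2 = (σ_3 - σ_2)/(6h_2) = 6/5. So S'(1) = -103/10.

-10.3000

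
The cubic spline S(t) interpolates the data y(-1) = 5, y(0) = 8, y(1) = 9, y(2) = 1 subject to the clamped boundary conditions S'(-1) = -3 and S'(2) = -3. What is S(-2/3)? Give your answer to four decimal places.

4.9481

Let σ_i = S''(x_i). Step sizes h_i = 1, 1, 1; slopes of the chords Δ_i = (y_(i+1) - y_i)/h_i = 3, 1, -8.
  1·σ_0 + 4·σ_1 + 1·σ_2 = 6(Δ_1 - Δ_0) = -12
  1·σ_1 + 4·σ_2 + 1·σ_3 = 6(Δ_2 - Δ_1) = -54
Clamped end conditions give two more equations: 2h_0·σ_0 + h_0·σ_1 = 6(Δ_0 - S'(-1)) = 36 and h_2·σ_2 + 2h_2·σ_3 = 6(S'(2) - Δ_2) = 30.
Solving: σ_0 = 98/5, σ_1 = -16/5, σ_2 = -94/5, σ_3 = 122/5.
On [-1, 0], S(t) = 5 - 3·(t + 1) + 49/5·(t + 1)² - 19/5·(t + 1)³.
With (t + 1) = 1/3: S(-2/3) = 668/135.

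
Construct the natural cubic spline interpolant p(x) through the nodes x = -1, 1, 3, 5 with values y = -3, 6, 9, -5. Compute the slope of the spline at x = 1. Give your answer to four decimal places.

4.0333

Let m_i = p''(x_i). Step sizes h_i = 2, 2, 2; slopes of the chords Δ_i = (y_(i+1) - y_i)/h_i = 9/2, 3/2, -7.
  2·m_0 + 8·m_1 + 2·m_2 = 6(Δ_1 - Δ_0) = -18
  2·m_1 + 8·m_2 + 2·m_3 = 6(Δ_2 - Δ_1) = -51
Natural end conditions: m_0 = m_3 = 0.
Forward elimination and back-substitution give m_0 = 0, m_1 = -7/10, m_2 = -31/5, m_3 = 0.
On [1, 3], p'(x) = b_1 + 2c_1·(x - 1) + 3d_1·(x - 1)² with b_1 = Δ_1 - h_1(2m_1 + m_2)/6 = 121/30, c_1 = m_1/2 = -7/20, d_1 = (m_2 - m_1)/(6h_1) = -11/24. So p'(1) = 121/30.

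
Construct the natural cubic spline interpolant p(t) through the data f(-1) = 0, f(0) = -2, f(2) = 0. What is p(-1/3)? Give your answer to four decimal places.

-1.5185

Write M_i for p''(x_i). With h_i = 1, 2 and divided differences Δ_i = -2, 1, the continuity of p' gives the tridiagonal system
  1·M_0 + 6·M_1 + 2·M_2 = 6(Δ_1 - Δ_0) = 18
Natural end conditions: M_0 = M_2 = 0.
Solving the tridiagonal system: M_0 = 0, M_1 = 3, M_2 = 0.
On [-1, 0], p(t) = 0 - 5/2·(t + 1) + 0·(t + 1)² + 1/2·(t + 1)³.
With (t + 1) = 2/3: p(-1/3) = -41/27.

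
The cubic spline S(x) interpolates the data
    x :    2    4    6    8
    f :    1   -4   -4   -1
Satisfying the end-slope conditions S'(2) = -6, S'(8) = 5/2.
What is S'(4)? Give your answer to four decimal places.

-0.5333

With M_i denoting the second derivative at x_i, h_i = 2, 2, 2, and Δ_i = (y_(i+1) − y_i)/h_i = -5/2, 0, 3/2:
  2·M_0 + 8·M_1 + 2·M_2 = 6(Δ_1 - Δ_0) = 15
  2·M_1 + 8·M_2 + 2·M_3 = 6(Δ_2 - Δ_1) = 9
Clamped end conditions give two more equations: 2h_0·M_0 + h_0·M_1 = 6(Δ_0 - S'(2)) = 21 and h_2·M_2 + 2h_2·M_3 = 6(S'(8) - Δ_2) = 6.
Solving the tridiagonal system: M_0 = 151/30, M_1 = 13/30, M_2 = 11/15, M_3 = 17/15.
On [4, 6], S'(x) = b_1 + 2c_1·(x - 4) + 3d_1·(x - 4)² with b_1 = Δ_1 - h_1(2M_1 + M_2)/6 = -8/15, c_1 = M_1/2 = 13/60, d_1 = (M_2 - M_1)/(6h_1) = 1/40. So S'(4) = -8/15.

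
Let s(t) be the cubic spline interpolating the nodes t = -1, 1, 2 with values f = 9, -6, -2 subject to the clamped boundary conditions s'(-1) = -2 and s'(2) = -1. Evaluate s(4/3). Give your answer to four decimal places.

Put M_i = s'' at the i-th knot. Here h = (2, 1) and Δ = (-15/2, 4), so the interior equations h_(i-1)·M_(i-1) + 2(h_(i-1)+h_i)·M_i + h_i·M_(i+1) = 6(Δ_i − Δ_(i-1)) read
  2·M_0 + 6·M_1 + 1·M_2 = 6(Δ_1 - Δ_0) = 69
Clamped end conditions give two more equations: 2h_0·M_0 + h_0·M_1 = 6(Δ_0 - s'(-1)) = -33 and h_1·M_1 + 2h_1·M_2 = 6(s'(2) - Δ_1) = -30.
Solving: M_0 = -233/12, M_1 = 67/3, M_2 = -157/6.
On [1, 2], s(t) = -6 + 11/12·(t - 1) + 67/6·(t - 1)² - 97/12·(t - 1)³.
With (t - 1) = 1/3: s(4/3) = -385/81.

-4.7531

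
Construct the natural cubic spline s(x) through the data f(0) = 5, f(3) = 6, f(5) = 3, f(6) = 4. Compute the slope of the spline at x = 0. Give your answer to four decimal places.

1.1905

Put M_i = s'' at the i-th knot. Here h = (3, 2, 1) and Δ = (1/3, -3/2, 1), so the interior equations h_(i-1)·M_(i-1) + 2(h_(i-1)+h_i)·M_i + h_i·M_(i+1) = 6(Δ_i − Δ_(i-1)) read
  3·M_0 + 10·M_1 + 2·M_2 = 6(Δ_1 - Δ_0) = -11
  2·M_1 + 6·M_2 + 1·M_3 = 6(Δ_2 - Δ_1) = 15
Natural end conditions: M_0 = M_3 = 0.
Forward elimination and back-substitution give M_0 = 0, M_1 = -12/7, M_2 = 43/14, M_3 = 0.
On [0, 3], s'(x) = b_0 + 2c_0·x + 3d_0·x² with b_0 = Δ_0 - h_0(2M_0 + M_1)/6 = 25/21, c_0 = M_0/2 = 0, d_0 = (M_1 - M_0)/(6h_0) = -2/21. So s'(0) = 25/21.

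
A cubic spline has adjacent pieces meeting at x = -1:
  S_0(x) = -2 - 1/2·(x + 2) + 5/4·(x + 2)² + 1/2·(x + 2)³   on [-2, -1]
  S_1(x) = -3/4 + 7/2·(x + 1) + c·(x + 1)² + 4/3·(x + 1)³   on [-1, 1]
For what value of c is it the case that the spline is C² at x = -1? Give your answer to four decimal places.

S_0''(x) = 5/2 + 3·(x + 2), so S_0''(-1) = 11/2. On the right, S_1''(-1) = 2c, so c = 11/4.

2.7500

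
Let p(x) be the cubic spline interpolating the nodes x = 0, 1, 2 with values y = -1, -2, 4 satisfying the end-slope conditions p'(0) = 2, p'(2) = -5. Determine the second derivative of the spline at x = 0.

-23

Let m_i = p''(x_i). Step sizes h_i = 1, 1; slopes of the chords Δ_i = (y_(i+1) - y_i)/h_i = -1, 6.
  1·m_0 + 4·m_1 + 1·m_2 = 6(Δ_1 - Δ_0) = 42
Clamped end conditions give two more equations: 2h_0·m_0 + h_0·m_1 = 6(Δ_0 - p'(0)) = -18 and h_1·m_1 + 2h_1·m_2 = 6(p'(2) - Δ_1) = -66.
Solving the tridiagonal system: m_0 = -23, m_1 = 28, m_2 = -47.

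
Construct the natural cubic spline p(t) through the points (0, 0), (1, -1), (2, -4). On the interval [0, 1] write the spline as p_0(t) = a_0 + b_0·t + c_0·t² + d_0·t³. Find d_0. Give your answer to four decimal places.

Let m_i = p''(x_i). Step sizes h_i = 1, 1; slopes of the chords Δ_i = (y_(i+1) - y_i)/h_i = -1, -3.
  1·m_0 + 4·m_1 + 1·m_2 = 6(Δ_1 - Δ_0) = -12
Natural end conditions: m_0 = m_2 = 0.
Solving: m_0 = 0, m_1 = -3, m_2 = 0.
On [0, 1], with p_0(t) = a_0 + b_0·t + c_0·t² + d_0·t³: c_0 = m_0/2 = 0, d_0 = (m_1 - m_0)/(6h_0) = -1/2, b_0 = Δ_0 - h_0(2m_0 + m_1)/6 = -1/2.

-0.5000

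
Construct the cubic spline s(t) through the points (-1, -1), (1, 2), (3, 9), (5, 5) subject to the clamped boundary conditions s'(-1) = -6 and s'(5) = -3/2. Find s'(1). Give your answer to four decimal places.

Put m_i = s'' at the i-th knot. Here h = (2, 2, 2) and Δ = (3/2, 7/2, -2), so the interior equations h_(i-1)·m_(i-1) + 2(h_(i-1)+h_i)·m_i + h_i·m_(i+1) = 6(Δ_i − Δ_(i-1)) read
  2·m_0 + 8·m_1 + 2·m_2 = 6(Δ_1 - Δ_0) = 12
  2·m_1 + 8·m_2 + 2·m_3 = 6(Δ_2 - Δ_1) = -33
Clamped end conditions give two more equations: 2h_0·m_0 + h_0·m_1 = 6(Δ_0 - s'(-1)) = 45 and h_2·m_2 + 2h_2·m_3 = 6(s'(5) - Δ_2) = 3.
Solving the tridiagonal system: m_0 = 113/10, m_1 = -1/10, m_2 = -49/10, m_3 = 16/5.
On [1, 3], s'(t) = b_1 + 2c_1·(t - 1) + 3d_1·(t - 1)² with b_1 = Δ_1 - h_1(2m_1 + m_2)/6 = 26/5, c_1 = m_1/2 = -1/20, d_1 = (m_2 - m_1)/(6h_1) = -2/5. So s'(1) = 26/5.

5.2000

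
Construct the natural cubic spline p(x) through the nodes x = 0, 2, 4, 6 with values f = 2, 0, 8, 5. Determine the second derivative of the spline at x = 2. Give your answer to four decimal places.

Let M_i = p''(x_i). Step sizes h_i = 2, 2, 2; slopes of the chords Δ_i = (y_(i+1) - y_i)/h_i = -1, 4, -3/2.
  2·M_0 + 8·M_1 + 2·M_2 = 6(Δ_1 - Δ_0) = 30
  2·M_1 + 8·M_2 + 2·M_3 = 6(Δ_2 - Δ_1) = -33
Natural end conditions: M_0 = M_3 = 0.
Hence M_0 = 0, M_1 = 51/10, M_2 = -27/5, M_3 = 0.

5.1000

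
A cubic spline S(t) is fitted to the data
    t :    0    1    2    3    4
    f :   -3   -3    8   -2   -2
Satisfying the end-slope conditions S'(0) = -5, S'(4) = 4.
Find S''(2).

Write m_i for S''(x_i). With h_i = 1, 1, 1, 1 and divided differences Δ_i = 0, 11, -10, 0, the continuity of S' gives the tridiagonal system
  1·m_0 + 4·m_1 + 1·m_2 = 6(Δ_1 - Δ_0) = 66
  1·m_1 + 4·m_2 + 1·m_3 = 6(Δ_2 - Δ_1) = -126
  1·m_2 + 4·m_3 + 1·m_4 = 6(Δ_3 - Δ_2) = 60
Clamped end conditions give two more equations: 2h_0·m_0 + h_0·m_1 = 6(Δ_0 - S'(0)) = 30 and h_3·m_3 + 2h_3·m_4 = 6(S'(4) - Δ_3) = 24.
Solving the tridiagonal system: m_0 = 9/7, m_1 = 192/7, m_2 = -45, m_3 = 186/7, m_4 = -9/7.

-45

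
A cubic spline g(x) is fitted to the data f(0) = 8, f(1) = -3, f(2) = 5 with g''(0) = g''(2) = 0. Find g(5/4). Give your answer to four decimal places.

-2.5586

Let σ_i = g''(x_i). Step sizes h_i = 1, 1; slopes of the chords Δ_i = (y_(i+1) - y_i)/h_i = -11, 8.
  1·σ_0 + 4·σ_1 + 1·σ_2 = 6(Δ_1 - Δ_0) = 114
Natural end conditions: σ_0 = σ_2 = 0.
Hence σ_0 = 0, σ_1 = 57/2, σ_2 = 0.
On [1, 2], g(x) = -3 - 3/2·(x - 1) + 57/4·(x - 1)² - 19/4·(x - 1)³.
With (x - 1) = 1/4: g(5/4) = -655/256.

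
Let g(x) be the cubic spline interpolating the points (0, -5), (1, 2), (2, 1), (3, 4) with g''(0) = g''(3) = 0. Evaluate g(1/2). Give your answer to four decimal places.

-0.6000

Put M_i = g'' at the i-th knot. Here h = (1, 1, 1) and Δ = (7, -1, 3), so the interior equations h_(i-1)·M_(i-1) + 2(h_(i-1)+h_i)·M_i + h_i·M_(i+1) = 6(Δ_i − Δ_(i-1)) read
  1·M_0 + 4·M_1 + 1·M_2 = 6(Δ_1 - Δ_0) = -48
  1·M_1 + 4·M_2 + 1·M_3 = 6(Δ_2 - Δ_1) = 24
Natural end conditions: M_0 = M_3 = 0.
Solving the tridiagonal system: M_0 = 0, M_1 = -72/5, M_2 = 48/5, M_3 = 0.
On [0, 1], g(x) = -5 + 47/5·x + 0·x² - 12/5·x³.
With x = 1/2: g(1/2) = -3/5.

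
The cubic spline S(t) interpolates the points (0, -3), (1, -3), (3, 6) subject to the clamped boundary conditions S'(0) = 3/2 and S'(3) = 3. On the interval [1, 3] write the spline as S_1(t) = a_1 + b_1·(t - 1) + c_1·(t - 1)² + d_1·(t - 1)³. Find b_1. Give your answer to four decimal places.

1.2500

With M_i denoting the second derivative at x_i, h_i = 1, 2, and Δ_i = (y_(i+1) − y_i)/h_i = 0, 9/2:
  1·M_0 + 6·M_1 + 2·M_2 = 6(Δ_1 - Δ_0) = 27
Clamped end conditions give two more equations: 2h_0·M_0 + h_0·M_1 = 6(Δ_0 - S'(0)) = -9 and h_1·M_1 + 2h_1·M_2 = 6(S'(3) - Δ_1) = -9.
Hence M_0 = -17/2, M_1 = 8, M_2 = -25/4.
On [1, 3], with S_1(t) = a_1 + b_1·(t - 1) + c_1·(t - 1)² + d_1·(t - 1)³: c_1 = M_1/2 = 4, d_1 = (M_2 - M_1)/(6h_1) = -19/16, b_1 = Δ_1 - h_1(2M_1 + M_2)/6 = 5/4.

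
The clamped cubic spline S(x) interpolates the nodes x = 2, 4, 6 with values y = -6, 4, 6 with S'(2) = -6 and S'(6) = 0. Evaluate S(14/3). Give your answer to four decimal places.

6.2963

With M_i denoting the second derivative at x_i, h_i = 2, 2, and Δ_i = (y_(i+1) − y_i)/h_i = 5, 1:
  2·M_0 + 8·M_1 + 2·M_2 = 6(Δ_1 - Δ_0) = -24
Clamped end conditions give two more equations: 2h_0·M_0 + h_0·M_1 = 6(Δ_0 - S'(2)) = 66 and h_1·M_1 + 2h_1·M_2 = 6(S'(6) - Δ_1) = -6.
Forward elimination and back-substitution give M_0 = 21, M_1 = -9, M_2 = 3.
On [4, 6], S(x) = 4 + 6·(x - 4) - 9/2·(x - 4)² + 1·(x - 4)³.
With (x - 4) = 2/3: S(14/3) = 170/27.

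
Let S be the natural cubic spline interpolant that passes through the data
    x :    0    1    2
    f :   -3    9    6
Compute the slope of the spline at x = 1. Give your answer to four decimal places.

Let M_i = S''(x_i). Step sizes h_i = 1, 1; slopes of the chords Δ_i = (y_(i+1) - y_i)/h_i = 12, -3.
  1·M_0 + 4·M_1 + 1·M_2 = 6(Δ_1 - Δ_0) = -90
Natural end conditions: M_0 = M_2 = 0.
Forward elimination and back-substitution give M_0 = 0, M_1 = -45/2, M_2 = 0.
On [1, 2], S'(x) = b_1 + 2c_1·(x - 1) + 3d_1·(x - 1)² with b_1 = Δ_1 - h_1(2M_1 + M_2)/6 = 9/2, c_1 = M_1/2 = -45/4, d_1 = (M_2 - M_1)/(6h_1) = 15/4. So S'(1) = 9/2.

4.5000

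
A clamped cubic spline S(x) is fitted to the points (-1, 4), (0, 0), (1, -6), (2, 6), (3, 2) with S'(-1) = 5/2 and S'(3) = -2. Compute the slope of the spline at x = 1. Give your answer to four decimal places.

Write σ_i for S''(x_i). With h_i = 1, 1, 1, 1 and divided differences Δ_i = -4, -6, 12, -4, the continuity of S' gives the tridiagonal system
  1·σ_0 + 4·σ_1 + 1·σ_2 = 6(Δ_1 - Δ_0) = -12
  1·σ_1 + 4·σ_2 + 1·σ_3 = 6(Δ_2 - Δ_1) = 108
  1·σ_2 + 4·σ_3 + 1·σ_4 = 6(Δ_3 - Δ_2) = -96
Clamped end conditions give two more equations: 2h_0·σ_0 + h_0·σ_1 = 6(Δ_0 - S'(-1)) = -39 and h_3·σ_3 + 2h_3·σ_4 = 6(S'(3) - Δ_3) = 12.
Solving: σ_0 = -837/56, σ_1 = -255/28, σ_2 = 315/8, σ_3 = -1131/28, σ_4 = 1467/56.
On [1, 2], S'(x) = b_2 + 2c_2·(x - 1) + 3d_2·(x - 1)² with b_2 = Δ_2 - h_2(2σ_2 + σ_3)/6 = 157/28, c_2 = σ_2/2 = 315/16, d_2 = (σ_3 - σ_2)/(6h_2) = -1489/112. So S'(1) = 157/28.

5.6071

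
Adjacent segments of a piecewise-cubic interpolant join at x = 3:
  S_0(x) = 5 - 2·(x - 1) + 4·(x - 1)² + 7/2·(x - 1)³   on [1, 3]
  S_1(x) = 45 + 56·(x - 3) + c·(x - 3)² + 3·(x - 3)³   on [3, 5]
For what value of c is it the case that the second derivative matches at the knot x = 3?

S_0''(x) = 8 + 21·(x - 1), so S_0''(3) = 50. On the right, S_1''(3) = 2c, so c = 25.

25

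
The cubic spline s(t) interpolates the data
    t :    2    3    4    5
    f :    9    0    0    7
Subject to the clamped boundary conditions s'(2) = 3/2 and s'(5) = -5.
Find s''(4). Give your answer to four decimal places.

16.6667

Let M_i = s''(x_i). Step sizes h_i = 1, 1, 1; slopes of the chords Δ_i = (y_(i+1) - y_i)/h_i = -9, 0, 7.
  1·M_0 + 4·M_1 + 1·M_2 = 6(Δ_1 - Δ_0) = 54
  1·M_1 + 4·M_2 + 1·M_3 = 6(Δ_2 - Δ_1) = 42
Clamped end conditions give two more equations: 2h_0·M_0 + h_0·M_1 = 6(Δ_0 - s'(2)) = -63 and h_2·M_2 + 2h_2·M_3 = 6(s'(5) - Δ_2) = -72.
Forward elimination and back-substitution give M_0 = -124/3, M_1 = 59/3, M_2 = 50/3, M_3 = -133/3.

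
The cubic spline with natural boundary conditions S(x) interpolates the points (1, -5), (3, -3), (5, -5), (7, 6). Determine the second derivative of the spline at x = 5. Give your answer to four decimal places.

Put m_i = S'' at the i-th knot. Here h = (2, 2, 2) and Δ = (1, -1, 11/2), so the interior equations h_(i-1)·m_(i-1) + 2(h_(i-1)+h_i)·m_i + h_i·m_(i+1) = 6(Δ_i − Δ_(i-1)) read
  2·m_0 + 8·m_1 + 2·m_2 = 6(Δ_1 - Δ_0) = -12
  2·m_1 + 8·m_2 + 2·m_3 = 6(Δ_2 - Δ_1) = 39
Natural end conditions: m_0 = m_3 = 0.
Hence m_0 = 0, m_1 = -29/10, m_2 = 28/5, m_3 = 0.

5.6000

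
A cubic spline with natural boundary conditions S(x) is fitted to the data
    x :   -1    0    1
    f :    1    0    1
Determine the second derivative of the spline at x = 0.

3

With σ_i denoting the second derivative at x_i, h_i = 1, 1, and Δ_i = (y_(i+1) − y_i)/h_i = -1, 1:
  1·σ_0 + 4·σ_1 + 1·σ_2 = 6(Δ_1 - Δ_0) = 12
Natural end conditions: σ_0 = σ_2 = 0.
Solving: σ_0 = 0, σ_1 = 3, σ_2 = 0.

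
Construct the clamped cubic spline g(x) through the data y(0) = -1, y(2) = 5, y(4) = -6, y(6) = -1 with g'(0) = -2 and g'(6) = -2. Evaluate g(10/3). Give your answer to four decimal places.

Put M_i = g'' at the i-th knot. Here h = (2, 2, 2) and Δ = (3, -11/2, 5/2), so the interior equations h_(i-1)·M_(i-1) + 2(h_(i-1)+h_i)·M_i + h_i·M_(i+1) = 6(Δ_i − Δ_(i-1)) read
  2·M_0 + 8·M_1 + 2·M_2 = 6(Δ_1 - Δ_0) = -51
  2·M_1 + 8·M_2 + 2·M_3 = 6(Δ_2 - Δ_1) = 48
Clamped end conditions give two more equations: 2h_0·M_0 + h_0·M_1 = 6(Δ_0 - g'(0)) = 30 and h_2·M_2 + 2h_2·M_3 = 6(g'(6) - Δ_2) = -27.
Hence M_0 = 14, M_1 = -13, M_2 = 25/2, M_3 = -13.
On [2, 4], g(x) = 5 - 1·(x - 2) - 13/2·(x - 2)² + 17/8·(x - 2)³.
With (x - 2) = 4/3: g(10/3) = -77/27.

-2.8519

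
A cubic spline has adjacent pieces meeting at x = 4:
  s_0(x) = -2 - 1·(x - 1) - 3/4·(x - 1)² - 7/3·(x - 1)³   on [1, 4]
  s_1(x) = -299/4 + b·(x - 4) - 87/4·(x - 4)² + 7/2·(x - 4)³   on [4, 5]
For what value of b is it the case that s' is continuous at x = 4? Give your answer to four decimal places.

-68.5000

s_0'(x) = -1 - 3/2·(x - 1) - 7·(x - 1)², so s_0'(4) = -137/2. On the right, s_1'(4) = b, so b = -137/2.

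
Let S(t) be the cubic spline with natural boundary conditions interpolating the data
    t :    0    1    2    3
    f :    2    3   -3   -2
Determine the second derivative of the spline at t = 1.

-14

Put M_i = S'' at the i-th knot. Here h = (1, 1, 1) and Δ = (1, -6, 1), so the interior equations h_(i-1)·M_(i-1) + 2(h_(i-1)+h_i)·M_i + h_i·M_(i+1) = 6(Δ_i − Δ_(i-1)) read
  1·M_0 + 4·M_1 + 1·M_2 = 6(Δ_1 - Δ_0) = -42
  1·M_1 + 4·M_2 + 1·M_3 = 6(Δ_2 - Δ_1) = 42
Natural end conditions: M_0 = M_3 = 0.
Forward elimination and back-substitution give M_0 = 0, M_1 = -14, M_2 = 14, M_3 = 0.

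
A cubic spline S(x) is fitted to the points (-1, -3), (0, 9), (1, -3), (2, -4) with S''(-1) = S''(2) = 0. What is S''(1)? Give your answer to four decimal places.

27.2000

Put m_i = S'' at the i-th knot. Here h = (1, 1, 1) and Δ = (12, -12, -1), so the interior equations h_(i-1)·m_(i-1) + 2(h_(i-1)+h_i)·m_i + h_i·m_(i+1) = 6(Δ_i − Δ_(i-1)) read
  1·m_0 + 4·m_1 + 1·m_2 = 6(Δ_1 - Δ_0) = -144
  1·m_1 + 4·m_2 + 1·m_3 = 6(Δ_2 - Δ_1) = 66
Natural end conditions: m_0 = m_3 = 0.
Solving the tridiagonal system: m_0 = 0, m_1 = -214/5, m_2 = 136/5, m_3 = 0.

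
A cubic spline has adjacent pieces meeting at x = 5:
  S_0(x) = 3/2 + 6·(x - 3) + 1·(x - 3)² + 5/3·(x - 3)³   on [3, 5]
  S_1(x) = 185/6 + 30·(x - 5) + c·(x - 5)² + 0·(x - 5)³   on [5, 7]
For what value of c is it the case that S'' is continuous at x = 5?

11

S_0''(x) = 2 + 10·(x - 3), so S_0''(5) = 22. On the right, S_1''(5) = 2c, so c = 11.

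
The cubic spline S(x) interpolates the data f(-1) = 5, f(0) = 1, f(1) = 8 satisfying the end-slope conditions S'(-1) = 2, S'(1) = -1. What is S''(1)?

-42

Let m_i = S''(x_i). Step sizes h_i = 1, 1; slopes of the chords Δ_i = (y_(i+1) - y_i)/h_i = -4, 7.
  1·m_0 + 4·m_1 + 1·m_2 = 6(Δ_1 - Δ_0) = 66
Clamped end conditions give two more equations: 2h_0·m_0 + h_0·m_1 = 6(Δ_0 - S'(-1)) = -36 and h_1·m_1 + 2h_1·m_2 = 6(S'(1) - Δ_1) = -48.
Solving: m_0 = -36, m_1 = 36, m_2 = -42.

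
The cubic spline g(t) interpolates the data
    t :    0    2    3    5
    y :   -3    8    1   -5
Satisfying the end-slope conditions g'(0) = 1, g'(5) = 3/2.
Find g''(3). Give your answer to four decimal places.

5.8750

Put M_i = g'' at the i-th knot. Here h = (2, 1, 2) and Δ = (11/2, -7, -3), so the interior equations h_(i-1)·M_(i-1) + 2(h_(i-1)+h_i)·M_i + h_i·M_(i+1) = 6(Δ_i − Δ_(i-1)) read
  2·M_0 + 6·M_1 + 1·M_2 = 6(Δ_1 - Δ_0) = -75
  1·M_1 + 6·M_2 + 2·M_3 = 6(Δ_2 - Δ_1) = 24
Clamped end conditions give two more equations: 2h_0·M_0 + h_0·M_1 = 6(Δ_0 - g'(0)) = 27 and h_2·M_2 + 2h_2·M_3 = 6(g'(5) - Δ_2) = 27.
Forward elimination and back-substitution give M_0 = 259/16, M_1 = -151/8, M_2 = 47/8, M_3 = 61/16.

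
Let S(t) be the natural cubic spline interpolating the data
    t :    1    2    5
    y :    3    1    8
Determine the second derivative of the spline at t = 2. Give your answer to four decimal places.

3.2500

Write σ_i for S''(x_i). With h_i = 1, 3 and divided differences Δ_i = -2, 7/3, the continuity of S' gives the tridiagonal system
  1·σ_0 + 8·σ_1 + 3·σ_2 = 6(Δ_1 - Δ_0) = 26
Natural end conditions: σ_0 = σ_2 = 0.
Solving: σ_0 = 0, σ_1 = 13/4, σ_2 = 0.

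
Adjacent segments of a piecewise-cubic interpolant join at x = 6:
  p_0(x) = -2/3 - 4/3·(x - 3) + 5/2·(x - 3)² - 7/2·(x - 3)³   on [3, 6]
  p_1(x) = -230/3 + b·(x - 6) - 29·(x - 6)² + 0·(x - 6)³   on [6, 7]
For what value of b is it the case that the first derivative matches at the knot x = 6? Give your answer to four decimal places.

p_0'(x) = -4/3 + 5·(x - 3) - 21/2·(x - 3)², so p_0'(6) = -485/6. On the right, p_1'(6) = b, so b = -485/6.

-80.8333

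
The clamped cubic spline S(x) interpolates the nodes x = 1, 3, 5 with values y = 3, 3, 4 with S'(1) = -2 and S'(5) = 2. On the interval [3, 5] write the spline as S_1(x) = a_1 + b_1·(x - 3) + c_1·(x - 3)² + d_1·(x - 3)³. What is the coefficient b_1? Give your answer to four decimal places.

0.3750

With m_i denoting the second derivative at x_i, h_i = 2, 2, and Δ_i = (y_(i+1) − y_i)/h_i = 0, 1/2:
  2·m_0 + 8·m_1 + 2·m_2 = 6(Δ_1 - Δ_0) = 3
Clamped end conditions give two more equations: 2h_0·m_0 + h_0·m_1 = 6(Δ_0 - S'(1)) = 12 and h_1·m_1 + 2h_1·m_2 = 6(S'(5) - Δ_1) = 9.
Solving: m_0 = 29/8, m_1 = -5/4, m_2 = 23/8.
On [3, 5], with S_1(x) = a_1 + b_1·(x - 3) + c_1·(x - 3)² + d_1·(x - 3)³: c_1 = m_1/2 = -5/8, d_1 = (m_2 - m_1)/(6h_1) = 11/32, b_1 = Δ_1 - h_1(2m_1 + m_2)/6 = 3/8.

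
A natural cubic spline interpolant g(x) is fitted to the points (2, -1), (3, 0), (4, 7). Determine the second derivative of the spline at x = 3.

9

Let σ_i = g''(x_i). Step sizes h_i = 1, 1; slopes of the chords Δ_i = (y_(i+1) - y_i)/h_i = 1, 7.
  1·σ_0 + 4·σ_1 + 1·σ_2 = 6(Δ_1 - Δ_0) = 36
Natural end conditions: σ_0 = σ_2 = 0.
Solving: σ_0 = 0, σ_1 = 9, σ_2 = 0.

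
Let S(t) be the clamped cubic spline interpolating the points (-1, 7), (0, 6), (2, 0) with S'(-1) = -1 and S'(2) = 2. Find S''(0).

Put m_i = S'' at the i-th knot. Here h = (1, 2) and Δ = (-1, -3), so the interior equations h_(i-1)·m_(i-1) + 2(h_(i-1)+h_i)·m_i + h_i·m_(i+1) = 6(Δ_i − Δ_(i-1)) read
  1·m_0 + 6·m_1 + 2·m_2 = 6(Δ_1 - Δ_0) = -12
Clamped end conditions give two more equations: 2h_0·m_0 + h_0·m_1 = 6(Δ_0 - S'(-1)) = 0 and h_1·m_1 + 2h_1·m_2 = 6(S'(2) - Δ_1) = 30.
Solving the tridiagonal system: m_0 = 3, m_1 = -6, m_2 = 21/2.

-6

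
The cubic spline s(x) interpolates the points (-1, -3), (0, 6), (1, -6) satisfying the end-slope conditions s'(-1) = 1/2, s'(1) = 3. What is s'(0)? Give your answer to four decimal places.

-3.1250

Put σ_i = s'' at the i-th knot. Here h = (1, 1) and Δ = (9, -12), so the interior equations h_(i-1)·σ_(i-1) + 2(h_(i-1)+h_i)·σ_i + h_i·σ_(i+1) = 6(Δ_i − Δ_(i-1)) read
  1·σ_0 + 4·σ_1 + 1·σ_2 = 6(Δ_1 - Δ_0) = -126
Clamped end conditions give two more equations: 2h_0·σ_0 + h_0·σ_1 = 6(Δ_0 - s'(-1)) = 51 and h_1·σ_1 + 2h_1·σ_2 = 6(s'(1) - Δ_1) = 90.
Solving: σ_0 = 233/4, σ_1 = -131/2, σ_2 = 311/4.
On [0, 1], s'(x) = b_1 + 2c_1·x + 3d_1·x² with b_1 = Δ_1 - h_1(2σ_1 + σ_2)/6 = -25/8, c_1 = σ_1/2 = -131/4, d_1 = (σ_2 - σ_1)/(6h_1) = 191/8. So s'(0) = -25/8.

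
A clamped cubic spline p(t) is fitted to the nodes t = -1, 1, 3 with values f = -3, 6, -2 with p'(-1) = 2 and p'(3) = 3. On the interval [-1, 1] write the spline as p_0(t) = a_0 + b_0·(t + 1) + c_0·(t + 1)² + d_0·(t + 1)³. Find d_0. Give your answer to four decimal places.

With σ_i denoting the second derivative at x_i, h_i = 2, 2, and Δ_i = (y_(i+1) − y_i)/h_i = 9/2, -4:
  2·σ_0 + 8·σ_1 + 2·σ_2 = 6(Δ_1 - Δ_0) = -51
Clamped end conditions give two more equations: 2h_0·σ_0 + h_0·σ_1 = 6(Δ_0 - p'(-1)) = 15 and h_1·σ_1 + 2h_1·σ_2 = 6(p'(3) - Δ_1) = 42.
Forward elimination and back-substitution give σ_0 = 83/8, σ_1 = -53/4, σ_2 = 137/8.
On [-1, 1], with p_0(t) = a_0 + b_0·(t + 1) + c_0·(t + 1)² + d_0·(t + 1)³: c_0 = σ_0/2 = 83/16, d_0 = (σ_1 - σ_0)/(6h_0) = -63/32, b_0 = Δ_0 - h_0(2σ_0 + σ_1)/6 = 2.

-1.9688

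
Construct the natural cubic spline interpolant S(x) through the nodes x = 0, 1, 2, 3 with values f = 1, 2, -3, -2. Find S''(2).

With σ_i denoting the second derivative at x_i, h_i = 1, 1, 1, and Δ_i = (y_(i+1) − y_i)/h_i = 1, -5, 1:
  1·σ_0 + 4·σ_1 + 1·σ_2 = 6(Δ_1 - Δ_0) = -36
  1·σ_1 + 4·σ_2 + 1·σ_3 = 6(Δ_2 - Δ_1) = 36
Natural end conditions: σ_0 = σ_3 = 0.
Forward elimination and back-substitution give σ_0 = 0, σ_1 = -12, σ_2 = 12, σ_3 = 0.

12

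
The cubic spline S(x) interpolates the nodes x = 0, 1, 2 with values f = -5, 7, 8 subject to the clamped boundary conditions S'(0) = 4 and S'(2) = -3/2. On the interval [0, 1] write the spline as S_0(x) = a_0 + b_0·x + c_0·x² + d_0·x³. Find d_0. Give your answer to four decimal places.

Write m_i for S''(x_i). With h_i = 1, 1 and divided differences Δ_i = 12, 1, the continuity of S' gives the tridiagonal system
  1·m_0 + 4·m_1 + 1·m_2 = 6(Δ_1 - Δ_0) = -66
Clamped end conditions give two more equations: 2h_0·m_0 + h_0·m_1 = 6(Δ_0 - S'(0)) = 48 and h_1·m_1 + 2h_1·m_2 = 6(S'(2) - Δ_1) = -15.
Solving the tridiagonal system: m_0 = 151/4, m_1 = -55/2, m_2 = 25/4.
On [0, 1], with S_0(x) = a_0 + b_0·x + c_0·x² + d_0·x³: c_0 = m_0/2 = 151/8, d_0 = (m_1 - m_0)/(6h_0) = -87/8, b_0 = Δ_0 - h_0(2m_0 + m_1)/6 = 4.

-10.8750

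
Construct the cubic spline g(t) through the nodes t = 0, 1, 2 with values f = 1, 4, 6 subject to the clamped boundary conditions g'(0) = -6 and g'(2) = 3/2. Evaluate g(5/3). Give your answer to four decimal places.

Write M_i for g''(x_i). With h_i = 1, 1 and divided differences Δ_i = 3, 2, the continuity of g' gives the tridiagonal system
  1·M_0 + 4·M_1 + 1·M_2 = 6(Δ_1 - Δ_0) = -6
Clamped end conditions give two more equations: 2h_0·M_0 + h_0·M_1 = 6(Δ_0 - g'(0)) = 54 and h_1·M_1 + 2h_1·M_2 = 6(g'(2) - Δ_1) = -3.
Solving the tridiagonal system: M_0 = 129/4, M_1 = -21/2, M_2 = 15/4.
On [1, 2], g(t) = 4 + 39/8·(t - 1) - 21/4·(t - 1)² + 19/8·(t - 1)³.
With (t - 1) = 2/3: g(5/3) = 607/108.

5.6204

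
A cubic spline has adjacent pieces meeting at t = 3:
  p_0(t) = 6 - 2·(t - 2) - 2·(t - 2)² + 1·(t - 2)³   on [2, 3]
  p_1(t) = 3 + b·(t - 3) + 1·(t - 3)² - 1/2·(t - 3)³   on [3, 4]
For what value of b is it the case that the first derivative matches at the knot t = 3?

-3

p_0'(t) = -2 - 4·(t - 2) + 3·(t - 2)², so p_0'(3) = -3. On the right, p_1'(3) = b, so b = -3.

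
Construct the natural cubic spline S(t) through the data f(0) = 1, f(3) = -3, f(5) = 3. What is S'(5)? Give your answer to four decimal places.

Put M_i = S'' at the i-th knot. Here h = (3, 2) and Δ = (-4/3, 3), so the interior equations h_(i-1)·M_(i-1) + 2(h_(i-1)+h_i)·M_i + h_i·M_(i+1) = 6(Δ_i − Δ_(i-1)) read
  3·M_0 + 10·M_1 + 2·M_2 = 6(Δ_1 - Δ_0) = 26
Natural end conditions: M_0 = M_2 = 0.
Forward elimination and back-substitution give M_0 = 0, M_1 = 13/5, M_2 = 0.
On [3, 5], S'(t) = b_1 + 2c_1·(t - 3) + 3d_1·(t - 3)² with b_1 = Δ_1 - h_1(2M_1 + M_2)/6 = 19/15, c_1 = M_1/2 = 13/10, d_1 = (M_2 - M_1)/(6h_1) = -13/60. So S'(5) = 58/15.

3.8667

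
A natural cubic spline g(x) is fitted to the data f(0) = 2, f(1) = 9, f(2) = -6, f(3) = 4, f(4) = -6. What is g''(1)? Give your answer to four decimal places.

Write M_i for g''(x_i). With h_i = 1, 1, 1, 1 and divided differences Δ_i = 7, -15, 10, -10, the continuity of g' gives the tridiagonal system
  1·M_0 + 4·M_1 + 1·M_2 = 6(Δ_1 - Δ_0) = -132
  1·M_1 + 4·M_2 + 1·M_3 = 6(Δ_2 - Δ_1) = 150
  1·M_2 + 4·M_3 + 1·M_4 = 6(Δ_3 - Δ_2) = -120
Natural end conditions: M_0 = M_4 = 0.
Solving: M_0 = 0, M_1 = -675/14, M_2 = 426/7, M_3 = -633/14, M_4 = 0.

-48.2143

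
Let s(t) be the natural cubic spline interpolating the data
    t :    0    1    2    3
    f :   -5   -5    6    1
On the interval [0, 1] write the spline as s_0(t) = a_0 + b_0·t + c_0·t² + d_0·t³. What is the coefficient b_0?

-4

Put m_i = s'' at the i-th knot. Here h = (1, 1, 1) and Δ = (0, 11, -5), so the interior equations h_(i-1)·m_(i-1) + 2(h_(i-1)+h_i)·m_i + h_i·m_(i+1) = 6(Δ_i − Δ_(i-1)) read
  1·m_0 + 4·m_1 + 1·m_2 = 6(Δ_1 - Δ_0) = 66
  1·m_1 + 4·m_2 + 1·m_3 = 6(Δ_2 - Δ_1) = -96
Natural end conditions: m_0 = m_3 = 0.
Solving: m_0 = 0, m_1 = 24, m_2 = -30, m_3 = 0.
On [0, 1], with s_0(t) = a_0 + b_0·t + c_0·t² + d_0·t³: c_0 = m_0/2 = 0, d_0 = (m_1 - m_0)/(6h_0) = 4, b_0 = Δ_0 - h_0(2m_0 + m_1)/6 = -4.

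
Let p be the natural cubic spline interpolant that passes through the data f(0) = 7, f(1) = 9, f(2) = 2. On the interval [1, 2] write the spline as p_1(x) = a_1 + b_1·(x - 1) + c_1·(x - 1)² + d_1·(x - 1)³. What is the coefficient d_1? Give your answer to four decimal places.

2.2500

Put σ_i = p'' at the i-th knot. Here h = (1, 1) and Δ = (2, -7), so the interior equations h_(i-1)·σ_(i-1) + 2(h_(i-1)+h_i)·σ_i + h_i·σ_(i+1) = 6(Δ_i − Δ_(i-1)) read
  1·σ_0 + 4·σ_1 + 1·σ_2 = 6(Δ_1 - Δ_0) = -54
Natural end conditions: σ_0 = σ_2 = 0.
Hence σ_0 = 0, σ_1 = -27/2, σ_2 = 0.
On [1, 2], with p_1(x) = a_1 + b_1·(x - 1) + c_1·(x - 1)² + d_1·(x - 1)³: c_1 = σ_1/2 = -27/4, d_1 = (σ_2 - σ_1)/(6h_1) = 9/4, b_1 = Δ_1 - h_1(2σ_1 + σ_2)/6 = -5/2.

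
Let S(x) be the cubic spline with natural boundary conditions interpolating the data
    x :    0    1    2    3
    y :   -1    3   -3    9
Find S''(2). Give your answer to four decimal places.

Let σ_i = S''(x_i). Step sizes h_i = 1, 1, 1; slopes of the chords Δ_i = (y_(i+1) - y_i)/h_i = 4, -6, 12.
  1·σ_0 + 4·σ_1 + 1·σ_2 = 6(Δ_1 - Δ_0) = -60
  1·σ_1 + 4·σ_2 + 1·σ_3 = 6(Δ_2 - Δ_1) = 108
Natural end conditions: σ_0 = σ_3 = 0.
Solving: σ_0 = 0, σ_1 = -116/5, σ_2 = 164/5, σ_3 = 0.

32.8000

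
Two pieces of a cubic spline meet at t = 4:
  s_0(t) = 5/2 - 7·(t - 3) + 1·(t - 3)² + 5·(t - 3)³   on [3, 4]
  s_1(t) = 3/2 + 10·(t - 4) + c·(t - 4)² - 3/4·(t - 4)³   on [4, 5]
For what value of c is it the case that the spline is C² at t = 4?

16

s_0''(t) = 2 + 30·(t - 3), so s_0''(4) = 32. On the right, s_1''(4) = 2c, so c = 16.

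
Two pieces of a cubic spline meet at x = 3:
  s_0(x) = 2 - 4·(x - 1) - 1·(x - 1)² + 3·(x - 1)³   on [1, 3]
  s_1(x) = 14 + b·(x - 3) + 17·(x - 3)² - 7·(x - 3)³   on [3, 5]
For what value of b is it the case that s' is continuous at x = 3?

28

s_0'(x) = -4 - 2·(x - 1) + 9·(x - 1)², so s_0'(3) = 28. On the right, s_1'(3) = b, so b = 28.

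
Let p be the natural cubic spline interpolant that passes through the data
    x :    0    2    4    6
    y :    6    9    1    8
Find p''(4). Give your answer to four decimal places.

Write M_i for p''(x_i). With h_i = 2, 2, 2 and divided differences Δ_i = 3/2, -4, 7/2, the continuity of p' gives the tridiagonal system
  2·M_0 + 8·M_1 + 2·M_2 = 6(Δ_1 - Δ_0) = -33
  2·M_1 + 8·M_2 + 2·M_3 = 6(Δ_2 - Δ_1) = 45
Natural end conditions: M_0 = M_3 = 0.
Solving: M_0 = 0, M_1 = -59/10, M_2 = 71/10, M_3 = 0.

7.1000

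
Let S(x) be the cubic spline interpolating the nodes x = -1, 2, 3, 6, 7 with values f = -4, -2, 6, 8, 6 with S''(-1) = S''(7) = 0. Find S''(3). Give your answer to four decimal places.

-6.4444

Write σ_i for S''(x_i). With h_i = 3, 1, 3, 1 and divided differences Δ_i = 2/3, 8, 2/3, -2, the continuity of S' gives the tridiagonal system
  3·σ_0 + 8·σ_1 + 1·σ_2 = 6(Δ_1 - Δ_0) = 44
  1·σ_1 + 8·σ_2 + 3·σ_3 = 6(Δ_2 - Δ_1) = -44
  3·σ_2 + 8·σ_3 + 1·σ_4 = 6(Δ_3 - Δ_2) = -16
Natural end conditions: σ_0 = σ_4 = 0.
Solving the tridiagonal system: σ_0 = 0, σ_1 = 227/36, σ_2 = -58/9, σ_3 = 5/12, σ_4 = 0.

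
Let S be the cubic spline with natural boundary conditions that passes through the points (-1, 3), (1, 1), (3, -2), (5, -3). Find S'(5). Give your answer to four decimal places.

Let σ_i = S''(x_i). Step sizes h_i = 2, 2, 2; slopes of the chords Δ_i = (y_(i+1) - y_i)/h_i = -1, -3/2, -1/2.
  2·σ_0 + 8·σ_1 + 2·σ_2 = 6(Δ_1 - Δ_0) = -3
  2·σ_1 + 8·σ_2 + 2·σ_3 = 6(Δ_2 - Δ_1) = 6
Natural end conditions: σ_0 = σ_3 = 0.
Forward elimination and back-substitution give σ_0 = 0, σ_1 = -3/5, σ_2 = 9/10, σ_3 = 0.
On [3, 5], S'(x) = b_2 + 2c_2·(x - 3) + 3d_2·(x - 3)² with b_2 = Δ_2 - h_2(2σ_2 + σ_3)/6 = -11/10, c_2 = σ_2/2 = 9/20, d_2 = (σ_3 - σ_2)/(6h_2) = -3/40. So S'(5) = -1/5.

-0.2000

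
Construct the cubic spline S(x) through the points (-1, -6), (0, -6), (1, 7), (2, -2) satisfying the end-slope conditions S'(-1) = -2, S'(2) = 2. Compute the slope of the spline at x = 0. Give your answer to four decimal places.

Let M_i = S''(x_i). Step sizes h_i = 1, 1, 1; slopes of the chords Δ_i = (y_(i+1) - y_i)/h_i = 0, 13, -9.
  1·M_0 + 4·M_1 + 1·M_2 = 6(Δ_1 - Δ_0) = 78
  1·M_1 + 4·M_2 + 1·M_3 = 6(Δ_2 - Δ_1) = -132
Clamped end conditions give two more equations: 2h_0·M_0 + h_0·M_1 = 6(Δ_0 - S'(-1)) = 12 and h_2·M_2 + 2h_2·M_3 = 6(S'(2) - Δ_2) = 66.
Solving: M_0 = -188/15, M_1 = 556/15, M_2 = -866/15, M_3 = 928/15.
On [0, 1], S'(x) = b_1 + 2c_1·x + 3d_1·x² with b_1 = Δ_1 - h_1(2M_1 + M_2)/6 = 154/15, c_1 = M_1/2 = 278/15, d_1 = (M_2 - M_1)/(6h_1) = -79/5. So S'(0) = 154/15.

10.2667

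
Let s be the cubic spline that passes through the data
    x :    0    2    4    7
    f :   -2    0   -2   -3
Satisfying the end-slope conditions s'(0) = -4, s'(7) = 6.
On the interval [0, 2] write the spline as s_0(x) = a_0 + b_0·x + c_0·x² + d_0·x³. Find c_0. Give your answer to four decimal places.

Put M_i = s'' at the i-th knot. Here h = (2, 2, 3) and Δ = (1, -1, -1/3), so the interior equations h_(i-1)·M_(i-1) + 2(h_(i-1)+h_i)·M_i + h_i·M_(i+1) = 6(Δ_i − Δ_(i-1)) read
  2·M_0 + 8·M_1 + 2·M_2 = 6(Δ_1 - Δ_0) = -12
  2·M_1 + 10·M_2 + 3·M_3 = 6(Δ_2 - Δ_1) = 4
Clamped end conditions give two more equations: 2h_0·M_0 + h_0·M_1 = 6(Δ_0 - s'(0)) = 30 and h_2·M_2 + 2h_2·M_3 = 6(s'(7) - Δ_2) = 38.
Forward elimination and back-substitution give M_0 = 344/37, M_1 = -133/37, M_2 = -34/37, M_3 = 754/111.
On [0, 2], with s_0(x) = a_0 + b_0·x + c_0·x² + d_0·x³: c_0 = M_0/2 = 172/37, d_0 = (M_1 - M_0)/(6h_0) = -159/148, b_0 = Δ_0 - h_0(2M_0 + M_1)/6 = -4.

4.6486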